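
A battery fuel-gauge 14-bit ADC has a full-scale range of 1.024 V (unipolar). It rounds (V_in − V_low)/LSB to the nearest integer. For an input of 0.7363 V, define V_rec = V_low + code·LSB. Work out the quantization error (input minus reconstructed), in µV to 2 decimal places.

One LSB is 1.024 V / 16384 = 62.50 µV.
Scaled input = 11780.8000 LSBs, so code = 11781.
Reconstructed: 0.7363125 V.
Difference: -1.25e-05 V → -12.50 µV.

-12.50 µV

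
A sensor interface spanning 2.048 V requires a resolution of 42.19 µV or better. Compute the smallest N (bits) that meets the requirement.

16 bits

Number of steps required ≥ 2.048 V / 42.19 µV = 48542.31.
Need 2^N ≥ 48542.31; 2^15 = 32768, 2^16 = 65536.
Minimum N = 16.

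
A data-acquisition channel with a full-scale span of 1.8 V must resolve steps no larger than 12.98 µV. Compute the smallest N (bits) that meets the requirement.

18 bits

Number of steps required ≥ 1.8 V / 12.98 µV = 138674.88.
Need 2^N ≥ 138674.88; 2^17 = 131072, 2^18 = 262144.
Minimum N = 18.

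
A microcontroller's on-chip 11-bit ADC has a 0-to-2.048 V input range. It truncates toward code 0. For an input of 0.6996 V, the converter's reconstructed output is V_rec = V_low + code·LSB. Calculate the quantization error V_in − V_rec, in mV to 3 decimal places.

0.600 mV

LSB = 2.048/2^11 = 1.000 mV.
(0.6996 − 0)/0.001 = 699.6000; ⌊·⌋ gives code 699.
V_rec = 0 + 699·0.001 = 0.699 V.
Difference: 0.0006 V → 0.600 mV.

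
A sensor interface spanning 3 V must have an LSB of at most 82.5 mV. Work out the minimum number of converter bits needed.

6 bits

Number of steps required ≥ 3 V / 82.5 mV = 36.36.
Need 2^N ≥ 36.36; 2^5 = 32, 2^6 = 64.
Minimum N = 6.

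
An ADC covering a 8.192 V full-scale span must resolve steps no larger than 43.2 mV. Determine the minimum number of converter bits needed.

Number of steps required ≥ 8.192 V / 43.2 mV = 189.63.
Need 2^N ≥ 189.63; 2^7 = 128, 2^8 = 256.
Minimum N = 8.

8 bits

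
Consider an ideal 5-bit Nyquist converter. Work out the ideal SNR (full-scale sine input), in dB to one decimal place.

31.9 dB

SNR ≈ 6.02·N + 1.76 dB = 6.02·5 + 1.76 = 31.86 dB.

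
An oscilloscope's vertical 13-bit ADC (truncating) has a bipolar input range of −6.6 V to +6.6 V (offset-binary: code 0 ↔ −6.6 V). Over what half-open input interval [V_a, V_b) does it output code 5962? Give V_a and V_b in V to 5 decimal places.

LSB = 13.2/2^13 = 1.611 mV.
V_a = V_low + 5962·LSB = 3.00674 V; V_b = V_low + 5963·LSB = 3.00835 V.

[3.00674 V, 3.00835 V)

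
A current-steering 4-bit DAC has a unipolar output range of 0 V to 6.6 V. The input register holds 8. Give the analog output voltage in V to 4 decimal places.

3.3000 V

LSB = 6.6 V / 2^4 = 412.500 mV.
V_out = 0 + 8 × 0.4125 V = 3.3 V.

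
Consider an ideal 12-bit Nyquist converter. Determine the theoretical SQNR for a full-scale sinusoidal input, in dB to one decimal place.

SNR ≈ 6.02·N + 1.76 dB = 6.02·12 + 1.76 = 74.00 dB.

74.0 dB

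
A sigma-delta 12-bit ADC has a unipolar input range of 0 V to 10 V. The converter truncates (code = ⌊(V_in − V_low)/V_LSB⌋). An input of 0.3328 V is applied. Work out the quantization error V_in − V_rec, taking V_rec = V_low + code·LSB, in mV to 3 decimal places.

One LSB is 10 V / 4096 = 2.441 mV.
(0.3328 − 0)/0.00244141 = 136.3149; ⌊·⌋ gives code 136.
Code 136 maps back to 0 + 136×0.00244141 V = 0.33203125 V.
Difference: 0.00076875 V → 0.769 mV.

0.769 mV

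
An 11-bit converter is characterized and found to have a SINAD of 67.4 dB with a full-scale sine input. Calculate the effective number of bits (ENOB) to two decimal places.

10.90 bits

ENOB = (SINAD − 1.76) / 6.02 = (67.4 − 1.76)/6.02 = 10.904.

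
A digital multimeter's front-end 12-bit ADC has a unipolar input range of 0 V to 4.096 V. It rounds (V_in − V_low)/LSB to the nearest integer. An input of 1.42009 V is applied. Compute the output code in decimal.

With 4096 levels over 4.096 V, one step is 1.000 mV.
Input sits at 1420.090 steps above V_low.
round(1420.090) = 1420.

code 1420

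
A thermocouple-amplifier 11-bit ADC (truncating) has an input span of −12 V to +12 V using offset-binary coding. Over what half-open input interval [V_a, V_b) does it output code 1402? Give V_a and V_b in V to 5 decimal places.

[4.42969 V, 4.44141 V)

LSB = 24/2^11 = 11.719 mV.
V_a = V_low + 1402·LSB = 4.42969 V; V_b = V_low + 1403·LSB = 4.44141 V.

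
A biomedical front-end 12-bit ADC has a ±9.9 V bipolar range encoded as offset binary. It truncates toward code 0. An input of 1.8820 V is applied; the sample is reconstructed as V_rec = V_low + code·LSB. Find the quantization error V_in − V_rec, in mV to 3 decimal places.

1.580 mV

One LSB is 19.8 V / 4096 = 4.834 mV.
(V_in − V_low)/LSB = (1.8820 − (−9.9))/0.00483398 = 2437.3269 → code 2437 (floor).
Code 2437 maps back to (−9.9) + 2437×0.00483398 V = 1.8804199 V.
Difference: 0.00158008 V → 1.580 mV.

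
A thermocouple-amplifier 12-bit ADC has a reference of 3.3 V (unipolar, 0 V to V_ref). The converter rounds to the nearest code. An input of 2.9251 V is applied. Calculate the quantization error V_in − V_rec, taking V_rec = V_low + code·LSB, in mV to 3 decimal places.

LSB = 3.3/2^12 = 0.806 mV.
Scaled input = 3630.6696 LSBs, so code = 3631.
V_rec = 0 + 3631·0.000805664 = 2.9253662 V.
Difference: -0.000266211 V → -0.266 mV.

-0.266 mV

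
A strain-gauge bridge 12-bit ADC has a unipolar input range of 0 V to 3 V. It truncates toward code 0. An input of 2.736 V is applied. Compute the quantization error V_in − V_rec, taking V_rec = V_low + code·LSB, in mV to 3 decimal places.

0.404 mV

One LSB is 3 V / 4096 = 0.732 mV.
Scaled input = 3735.5520 LSBs, so code = 3735.
Code 3735 maps back to 0 + 3735×0.000732422 V = 2.7355957 V.
Difference: 0.000404297 V → 0.404 mV.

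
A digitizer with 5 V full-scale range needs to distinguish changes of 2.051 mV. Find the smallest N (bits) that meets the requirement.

12 bits

Number of steps required ≥ 5 V / 2.051 mV = 2437.84.
Need 2^N ≥ 2437.84; 2^11 = 2048, 2^12 = 4096.
Minimum N = 12.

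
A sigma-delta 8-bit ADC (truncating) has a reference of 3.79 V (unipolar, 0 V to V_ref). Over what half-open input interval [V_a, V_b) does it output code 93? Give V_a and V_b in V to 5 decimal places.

LSB = 3.79/2^8 = 14.805 mV.
V_a = V_low + 93·LSB = 1.37684 V; V_b = V_low + 94·LSB = 1.39164 V.

[1.37684 V, 1.39164 V)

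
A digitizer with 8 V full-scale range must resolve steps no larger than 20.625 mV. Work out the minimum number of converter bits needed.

Number of steps required ≥ 8 V / 20.625 mV = 387.88.
Need 2^N ≥ 387.88; 2^8 = 256, 2^9 = 512.
Minimum N = 9.

9 bits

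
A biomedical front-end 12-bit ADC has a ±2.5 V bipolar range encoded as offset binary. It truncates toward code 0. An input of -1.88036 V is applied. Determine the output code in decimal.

code 507

LSB = 5 V / 4096 = 1.221 mV.
(-1.88036 − (−2.5)) / 0.0012207 = 507.609 LSBs.
⌊·⌋(507.609) = 507.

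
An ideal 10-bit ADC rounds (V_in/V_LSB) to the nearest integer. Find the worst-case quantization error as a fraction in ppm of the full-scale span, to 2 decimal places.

488.28 ppm

Rounding → worst-case error = ½ LSB = V_FS/2^11, so 1e+06/2048 = 488.281 ppm of full scale.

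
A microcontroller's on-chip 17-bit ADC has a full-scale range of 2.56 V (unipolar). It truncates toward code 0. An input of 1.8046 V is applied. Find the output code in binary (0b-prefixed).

Full-scale span = 2.56 V; LSB = 2.56/2^17 = 19.53 µV.
Input sits at 92395.520 steps above V_low.
So the output code is 92395.
In binary (0b-prefixed): 0b10110100011101011.

code 0b10110100011101011 (decimal 92395)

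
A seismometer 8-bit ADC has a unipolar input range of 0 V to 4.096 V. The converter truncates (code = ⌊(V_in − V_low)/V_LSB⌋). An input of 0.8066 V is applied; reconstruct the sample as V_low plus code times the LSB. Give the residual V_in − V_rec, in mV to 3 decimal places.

One LSB is 4.096 V / 256 = 16.000 mV.
Scaled input = 50.4125 LSBs, so code = 50.
V_rec = 0 + 50·0.016 = 0.8 V.
Error = 0.8066 − 0.8 = 0.0066 V = 6.600 mV.

6.600 mV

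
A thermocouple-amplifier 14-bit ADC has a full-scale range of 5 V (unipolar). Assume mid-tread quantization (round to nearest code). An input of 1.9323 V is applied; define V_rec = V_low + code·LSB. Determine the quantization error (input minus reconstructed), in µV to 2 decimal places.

-73.05 µV

One LSB is 5 V / 16384 = 305.18 µV.
Scaled input = 6331.7606 LSBs, so code = 6332.
V_rec = 0 + 6332·0.000305176 = 1.932373 V.
V_in − V_rec = -7.30469e-05 V = -73.05 µV.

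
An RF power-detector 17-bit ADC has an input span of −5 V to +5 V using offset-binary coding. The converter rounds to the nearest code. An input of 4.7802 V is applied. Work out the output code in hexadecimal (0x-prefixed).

code 0x1F4BF (decimal 128191)

LSB = 10 V / 131072 = 76.29 µV.
(V_in − V_low)/LSB = (4.7802 − (−5)) / 7.62939e-05 = 128191.037.
So the output code is 128191.
In hexadecimal (0x-prefixed): 0x1F4BF.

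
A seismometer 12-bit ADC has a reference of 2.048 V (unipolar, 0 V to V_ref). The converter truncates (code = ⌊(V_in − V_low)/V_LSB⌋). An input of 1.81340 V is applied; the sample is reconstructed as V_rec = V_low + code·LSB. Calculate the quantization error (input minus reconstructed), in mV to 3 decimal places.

One LSB is 2.048 V / 4096 = 0.500 mV.
(V_in − V_low)/LSB = (1.81340 − 0)/0.0005 = 3626.8000 → code 3626 (floor).
V_rec = 0 + 3626·0.0005 = 1.813 V.
V_in − V_rec = 0.0004 V = 0.400 mV.

0.400 mV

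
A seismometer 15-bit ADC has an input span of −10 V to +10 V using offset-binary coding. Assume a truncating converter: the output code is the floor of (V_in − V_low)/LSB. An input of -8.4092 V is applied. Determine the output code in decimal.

Full-scale span = 20 V; LSB = 20/2^15 = 0.610 mV.
Input sits at 2606.367 steps above V_low.
⌊·⌋(2606.367) = 2606.

code 2606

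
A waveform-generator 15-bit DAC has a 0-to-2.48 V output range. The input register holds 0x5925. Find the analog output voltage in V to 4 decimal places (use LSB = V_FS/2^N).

LSB = 2.48 V / 2^15 = 75.68 µV.
Code 0x5925 = 22821 decimal.
V_out = 0 + 22821 × 7.56836e-05 V = 1.72718 V.

1.7272 V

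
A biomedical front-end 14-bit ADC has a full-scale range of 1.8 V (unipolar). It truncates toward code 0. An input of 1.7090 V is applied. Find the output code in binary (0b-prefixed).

code 0b11110011000011 (decimal 15555)

Full-scale span = 1.8 V; LSB = 1.8/2^14 = 109.86 µV.
(1.7090 − 0) / 0.000109863 = 15555.698 LSBs.
So the output code is 15555.
In binary (0b-prefixed): 0b11110011000011.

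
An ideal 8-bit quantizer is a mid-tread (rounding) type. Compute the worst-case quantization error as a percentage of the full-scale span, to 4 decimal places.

0.1953 %

Rounding → worst-case error = ½ LSB = V_FS/2^9, so 100/512 = 0.195312 % of full scale.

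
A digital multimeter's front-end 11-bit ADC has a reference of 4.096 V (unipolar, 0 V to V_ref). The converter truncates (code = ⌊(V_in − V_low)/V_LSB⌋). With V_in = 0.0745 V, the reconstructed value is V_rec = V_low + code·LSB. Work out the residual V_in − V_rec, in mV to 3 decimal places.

One LSB is 4.096 V / 2048 = 2.000 mV.
(0.0745 − 0)/0.002 = 37.2500; ⌊·⌋ gives code 37.
Code 37 maps back to 0 + 37×0.002 V = 0.074 V.
V_in − V_rec = 0.0005 V = 0.500 mV.

0.500 mV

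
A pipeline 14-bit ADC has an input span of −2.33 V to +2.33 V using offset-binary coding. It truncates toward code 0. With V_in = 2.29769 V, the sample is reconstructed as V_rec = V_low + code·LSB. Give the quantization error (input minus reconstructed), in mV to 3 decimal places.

LSB = 4.66/2^14 = 284.42 µV.
(V_in − V_low)/LSB = (2.29769 − (−2.33))/0.000284424 = 16270.4019 → code 16270 (floor).
V_rec = (−2.33) + 16270·0.000284424 = 2.2975757 V.
Difference: 0.000114316 V → 0.114 mV.

0.114 mV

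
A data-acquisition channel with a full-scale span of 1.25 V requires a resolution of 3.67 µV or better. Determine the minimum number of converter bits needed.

Number of steps required ≥ 1.25 V / 3.67 µV = 340599.46.
Need 2^N ≥ 340599.46; 2^18 = 262144, 2^19 = 524288.
Minimum N = 19.

19 bits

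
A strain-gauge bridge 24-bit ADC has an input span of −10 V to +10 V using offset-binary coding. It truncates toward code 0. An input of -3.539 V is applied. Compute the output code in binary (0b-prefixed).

With 16777216 levels over 20 V, one step is 1.19 µV.
(V_in − V_low)/LSB = (-3.539 − (−10)) / 1.19209e-06 = 5419879.629.
So the output code is 5419879.
In binary (0b-prefixed): 0b10100101011001101100111.

code 0b10100101011001101100111 (decimal 5419879)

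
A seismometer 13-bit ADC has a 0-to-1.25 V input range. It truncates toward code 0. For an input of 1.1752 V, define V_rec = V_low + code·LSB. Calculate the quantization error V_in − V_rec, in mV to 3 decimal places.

0.121 mV

One LSB is 1.25 V / 8192 = 152.59 µV.
(1.1752 − 0)/0.000152588 = 7701.7907; ⌊·⌋ gives code 7701.
Code 7701 maps back to 0 + 7701×0.000152588 V = 1.1750793 V.
Error = 1.1752 − 1.1750793 = 0.000120654 V = 0.121 mV.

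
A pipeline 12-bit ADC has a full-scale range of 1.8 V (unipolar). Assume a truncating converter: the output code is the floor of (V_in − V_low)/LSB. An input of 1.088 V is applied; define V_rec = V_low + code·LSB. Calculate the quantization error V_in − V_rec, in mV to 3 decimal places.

0.354 mV

Step size: 1.8 V ÷ 2^12 = 439.45 µV.
(V_in − V_low)/LSB = (1.088 − 0)/0.000439453 = 2475.8044 → code 2475 (floor).
Reconstructed: 1.0876465 V.
Error = 1.088 − 1.0876465 = 0.000353516 V = 0.354 mV.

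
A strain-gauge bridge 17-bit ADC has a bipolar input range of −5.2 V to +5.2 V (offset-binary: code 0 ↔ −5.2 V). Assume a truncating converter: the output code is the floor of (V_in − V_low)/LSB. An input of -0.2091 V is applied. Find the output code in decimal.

code 62900

With 131072 levels over 10.4 V, one step is 79.35 µV.
(-0.2091 − (−5.2)) / 7.93457e-05 = 62900.697 LSBs.
⌊·⌋(62900.697) = 62900.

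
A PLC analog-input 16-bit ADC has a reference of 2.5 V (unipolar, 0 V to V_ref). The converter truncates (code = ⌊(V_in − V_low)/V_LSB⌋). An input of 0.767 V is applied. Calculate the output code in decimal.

Full-scale span = 2.5 V; LSB = 2.5/2^16 = 38.15 µV.
(V_in − V_low)/LSB = (0.767 − 0) / 3.8147e-05 = 20106.445.
Floor → code 20106.

code 20106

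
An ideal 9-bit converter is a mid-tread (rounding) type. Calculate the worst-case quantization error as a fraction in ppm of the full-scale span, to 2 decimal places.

Rounding → worst-case error = ½ LSB = V_FS/2^10, so 1e+06/1024 = 976.562 ppm of full scale.

976.56 ppm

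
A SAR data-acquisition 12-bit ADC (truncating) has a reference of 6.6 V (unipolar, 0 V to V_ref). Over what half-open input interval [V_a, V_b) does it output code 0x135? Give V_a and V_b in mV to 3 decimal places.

LSB = 6.6/2^12 = 1.611 mV.
Code 0x135 = 309 decimal.
V_a = V_low + 309·LSB = 0.4979 V; V_b = V_low + 310·LSB = 0.499512 V.

[497.900 mV, 499.512 mV)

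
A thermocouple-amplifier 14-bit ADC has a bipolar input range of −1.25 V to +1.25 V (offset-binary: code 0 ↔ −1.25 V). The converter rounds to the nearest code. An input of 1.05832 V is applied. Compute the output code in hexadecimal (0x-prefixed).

code 0x3B18 (decimal 15128)

With 16384 levels over 2.5 V, one step is 152.59 µV.
(1.05832 − (−1.25)) / 0.000152588 = 15127.806 LSBs.
round(15127.806) = 15128.
In hexadecimal (0x-prefixed): 0x3B18.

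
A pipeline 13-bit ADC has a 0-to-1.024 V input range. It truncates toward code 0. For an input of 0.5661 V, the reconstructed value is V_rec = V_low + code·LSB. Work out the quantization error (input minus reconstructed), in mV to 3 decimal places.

LSB = 1.024/2^13 = 125.00 µV.
Scaled input = 4528.8000 LSBs, so code = 4528.
V_rec = 0 + 4528·0.000125 = 0.566 V.
Difference: 0.0001 V → 0.100 mV.

0.100 mV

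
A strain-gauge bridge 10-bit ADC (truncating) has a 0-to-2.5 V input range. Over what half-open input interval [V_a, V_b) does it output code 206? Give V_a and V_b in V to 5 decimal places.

LSB = 2.5/2^10 = 2.441 mV.
V_a = V_low + 206·LSB = 0.50293 V; V_b = V_low + 207·LSB = 0.505371 V.

[0.50293 V, 0.50537 V)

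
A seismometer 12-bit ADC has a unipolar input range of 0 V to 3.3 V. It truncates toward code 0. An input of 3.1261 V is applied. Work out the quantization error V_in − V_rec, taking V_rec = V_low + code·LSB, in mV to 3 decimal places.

One LSB is 3.3 V / 4096 = 0.806 mV.
(3.1261 − 0)/0.000805664 = 3880.1532; ⌊·⌋ gives code 3880.
Code 3880 maps back to 0 + 3880×0.000805664 V = 3.1259766 V.
Error = 3.1261 − 3.1259766 = 0.000123438 V = 0.123 mV.

0.123 mV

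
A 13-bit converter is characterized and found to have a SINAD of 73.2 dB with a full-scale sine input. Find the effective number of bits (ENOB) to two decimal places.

ENOB = (SINAD − 1.76) / 6.02 = (73.2 − 1.76)/6.02 = 11.867.

11.87 bits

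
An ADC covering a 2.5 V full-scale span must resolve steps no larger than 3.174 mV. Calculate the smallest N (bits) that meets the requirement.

10 bits

Number of steps required ≥ 2.5 V / 3.174 mV = 787.65.
Need 2^N ≥ 787.65; 2^9 = 512, 2^10 = 1024.
Minimum N = 10.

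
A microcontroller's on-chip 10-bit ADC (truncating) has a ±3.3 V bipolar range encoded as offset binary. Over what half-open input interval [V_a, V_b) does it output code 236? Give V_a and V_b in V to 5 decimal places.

[-1.77891 V, -1.77246 V)

LSB = 6.6/2^10 = 6.445 mV.
V_a = V_low + 236·LSB = -1.77891 V; V_b = V_low + 237·LSB = -1.77246 V.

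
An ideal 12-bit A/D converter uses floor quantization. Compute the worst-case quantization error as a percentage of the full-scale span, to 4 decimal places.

0.0244 %

Truncating → worst-case error = 1 LSB = V_FS/2^12, so 100/4096 = 0.0244141 % of full scale.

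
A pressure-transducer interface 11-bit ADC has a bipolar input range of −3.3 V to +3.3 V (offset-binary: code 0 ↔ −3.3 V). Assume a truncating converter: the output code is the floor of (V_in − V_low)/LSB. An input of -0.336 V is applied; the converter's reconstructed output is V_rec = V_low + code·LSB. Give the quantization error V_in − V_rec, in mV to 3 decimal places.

LSB = 6.6/2^11 = 3.223 mV.
(-0.336 − (−3.3))/0.00322266 = 919.7382; ⌊·⌋ gives code 919.
Reconstructed: -0.33837891 V.
V_in − V_rec = 0.00237891 V = 2.379 mV.

2.379 mV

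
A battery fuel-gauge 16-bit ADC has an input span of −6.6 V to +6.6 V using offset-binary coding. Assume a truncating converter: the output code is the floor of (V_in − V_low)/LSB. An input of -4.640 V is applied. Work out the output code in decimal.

code 9731

LSB = 13.2 V / 65536 = 201.42 µV.
(-4.640 − (−6.6)) / 0.000201416 = 9731.103 LSBs.
So the output code is 9731.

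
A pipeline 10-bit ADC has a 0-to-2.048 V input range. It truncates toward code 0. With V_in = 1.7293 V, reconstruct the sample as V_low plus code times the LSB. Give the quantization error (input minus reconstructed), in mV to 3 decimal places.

1.300 mV

Step size: 2.048 V ÷ 2^10 = 2.000 mV.
Scaled input = 864.6500 LSBs, so code = 864.
V_rec = 0 + 864·0.002 = 1.728 V.
Error = 1.7293 − 1.728 = 0.0013 V = 1.300 mV.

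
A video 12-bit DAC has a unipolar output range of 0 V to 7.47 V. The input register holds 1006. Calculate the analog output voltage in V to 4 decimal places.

1.8347 V

LSB = 7.47 V / 2^12 = 1.824 mV.
V_out = 0 + 1006 × 0.00182373 V = 1.83467 V.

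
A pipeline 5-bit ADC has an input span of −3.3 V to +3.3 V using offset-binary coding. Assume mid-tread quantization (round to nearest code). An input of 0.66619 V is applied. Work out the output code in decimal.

Full-scale span = 6.6 V; LSB = 6.6/2^5 = 206.250 mV.
(0.66619 − (−3.3)) / 0.20625 = 19.230 LSBs.
So the output code is 19.

code 19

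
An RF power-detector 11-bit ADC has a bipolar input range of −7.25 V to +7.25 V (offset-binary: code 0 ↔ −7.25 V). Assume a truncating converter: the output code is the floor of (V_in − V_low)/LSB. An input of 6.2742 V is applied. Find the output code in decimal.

code 1910

With 2048 levels over 14.5 V, one step is 7.080 mV.
(V_in − V_low)/LSB = (6.2742 − (−7.25)) / 0.00708008 = 1910.177.
⌊·⌋(1910.177) = 1910.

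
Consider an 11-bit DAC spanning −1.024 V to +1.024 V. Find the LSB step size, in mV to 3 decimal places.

Full-scale span = 2.048 V.
LSB = 2.048 / 2^11 = 2.048 / 2048 = 0.001 V = 1.000 mV.

1.000 mV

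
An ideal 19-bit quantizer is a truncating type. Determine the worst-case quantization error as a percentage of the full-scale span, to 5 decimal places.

Truncating → worst-case error = 1 LSB = V_FS/2^19, so 100/524288 = 0.000190735 % of full scale.

0.00019 %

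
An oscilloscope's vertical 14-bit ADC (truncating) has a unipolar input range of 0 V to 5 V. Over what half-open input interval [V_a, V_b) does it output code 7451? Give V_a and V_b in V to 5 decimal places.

[2.27386 V, 2.27417 V)

LSB = 5/2^14 = 305.18 µV.
V_a = V_low + 7451·LSB = 2.27386 V; V_b = V_low + 7452·LSB = 2.27417 V.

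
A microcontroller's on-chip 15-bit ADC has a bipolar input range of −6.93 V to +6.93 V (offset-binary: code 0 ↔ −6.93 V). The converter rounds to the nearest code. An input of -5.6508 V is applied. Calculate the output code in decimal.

Full-scale span = 13.86 V; LSB = 13.86/2^15 = 422.97 µV.
Input sits at 3024.302 steps above V_low.
So the output code is 3024.

code 3024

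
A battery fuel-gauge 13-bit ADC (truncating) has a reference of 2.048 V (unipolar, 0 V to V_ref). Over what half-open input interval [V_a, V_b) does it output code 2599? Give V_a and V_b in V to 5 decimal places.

LSB = 2.048/2^13 = 250.00 µV.
V_a = V_low + 2599·LSB = 0.64975 V; V_b = V_low + 2600·LSB = 0.65 V.

[0.64975 V, 0.65000 V)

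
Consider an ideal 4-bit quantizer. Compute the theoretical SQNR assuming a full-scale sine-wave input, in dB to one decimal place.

25.8 dB

SNR ≈ 6.02·N + 1.76 dB = 6.02·4 + 1.76 = 25.84 dB.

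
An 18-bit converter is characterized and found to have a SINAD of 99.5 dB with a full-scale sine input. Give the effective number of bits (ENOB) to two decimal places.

ENOB = (SINAD − 1.76) / 6.02 = (99.5 − 1.76)/6.02 = 16.236.

16.24 bits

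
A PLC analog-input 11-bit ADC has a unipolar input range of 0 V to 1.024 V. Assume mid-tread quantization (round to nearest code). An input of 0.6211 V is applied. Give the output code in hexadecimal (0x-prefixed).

code 0x4DA (decimal 1242)

Full-scale span = 1.024 V; LSB = 1.024/2^11 = 0.500 mV.
(V_in − V_low)/LSB = (0.6211 − 0) / 0.0005 = 1242.200.
round(1242.200) = 1242.
In hexadecimal (0x-prefixed): 0x4DA.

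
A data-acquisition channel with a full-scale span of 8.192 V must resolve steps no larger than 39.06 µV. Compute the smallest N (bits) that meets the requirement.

Number of steps required ≥ 8.192 V / 39.06 µV = 209728.62.
Need 2^N ≥ 209728.62; 2^17 = 131072, 2^18 = 262144.
Minimum N = 18.

18 bits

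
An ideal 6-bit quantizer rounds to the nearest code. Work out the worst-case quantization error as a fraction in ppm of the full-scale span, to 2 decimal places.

7812.50 ppm

Rounding → worst-case error = ½ LSB = V_FS/2^7, so 1e+06/128 = 7812.5 ppm of full scale.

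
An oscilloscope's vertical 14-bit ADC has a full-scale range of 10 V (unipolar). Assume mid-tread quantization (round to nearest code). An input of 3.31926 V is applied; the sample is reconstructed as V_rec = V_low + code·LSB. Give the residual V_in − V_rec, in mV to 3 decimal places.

Step size: 10 V ÷ 2^14 = 0.610 mV.
(V_in − V_low)/LSB = (3.31926 − 0)/0.000610352 = 5438.2756 → code 5438 (round).
Code 5438 maps back to 0 + 5438×0.000610352 V = 3.3190918 V.
Error = 3.31926 − 3.3190918 = 0.000168203 V = 0.168 mV.

0.168 mV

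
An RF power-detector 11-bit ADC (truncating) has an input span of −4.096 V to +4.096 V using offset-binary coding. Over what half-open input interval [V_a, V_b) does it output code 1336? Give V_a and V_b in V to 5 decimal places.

LSB = 8.192/2^11 = 4.000 mV.
V_a = V_low + 1336·LSB = 1.248 V; V_b = V_low + 1337·LSB = 1.252 V.

[1.24800 V, 1.25200 V)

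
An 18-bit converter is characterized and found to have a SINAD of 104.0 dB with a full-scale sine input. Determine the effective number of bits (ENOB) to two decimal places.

ENOB = (SINAD − 1.76) / 6.02 = (104.0 − 1.76)/6.02 = 16.983.

16.98 bits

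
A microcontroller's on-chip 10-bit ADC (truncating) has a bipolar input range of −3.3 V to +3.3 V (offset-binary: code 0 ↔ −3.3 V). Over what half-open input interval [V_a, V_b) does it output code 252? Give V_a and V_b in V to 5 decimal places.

[-1.67578 V, -1.66934 V)

LSB = 6.6/2^10 = 6.445 mV.
V_a = V_low + 252·LSB = -1.67578 V; V_b = V_low + 253·LSB = -1.66934 V.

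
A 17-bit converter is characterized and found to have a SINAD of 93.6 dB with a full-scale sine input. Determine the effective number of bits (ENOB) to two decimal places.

ENOB = (SINAD − 1.76) / 6.02 = (93.6 − 1.76)/6.02 = 15.256.

15.26 bits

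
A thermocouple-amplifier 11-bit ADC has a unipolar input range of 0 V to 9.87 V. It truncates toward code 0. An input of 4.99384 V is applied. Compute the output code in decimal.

code 1036

With 2048 levels over 9.87 V, one step is 4.819 mV.
Input sits at 1036.209 steps above V_low.
⌊·⌋(1036.209) = 1036.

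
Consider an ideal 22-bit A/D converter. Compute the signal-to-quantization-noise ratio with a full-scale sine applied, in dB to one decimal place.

SNR ≈ 6.02·N + 1.76 dB = 6.02·22 + 1.76 = 134.20 dB.

134.2 dB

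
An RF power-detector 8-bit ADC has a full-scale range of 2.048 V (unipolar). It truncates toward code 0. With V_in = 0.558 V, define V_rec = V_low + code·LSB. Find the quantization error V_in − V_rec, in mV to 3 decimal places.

6.000 mV

One LSB is 2.048 V / 256 = 8.000 mV.
(V_in − V_low)/LSB = (0.558 − 0)/0.008 = 69.7500 → code 69 (floor).
V_rec = 0 + 69·0.008 = 0.552 V.
Difference: 0.006 V → 6.000 mV.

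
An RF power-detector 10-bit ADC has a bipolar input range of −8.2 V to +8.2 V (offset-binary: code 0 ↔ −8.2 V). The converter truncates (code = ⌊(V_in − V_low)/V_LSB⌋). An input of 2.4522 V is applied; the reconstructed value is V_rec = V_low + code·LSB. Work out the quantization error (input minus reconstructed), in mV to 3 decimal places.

Step size: 16.4 V ÷ 2^10 = 16.016 mV.
(V_in − V_low)/LSB = (2.4522 − (−8.2))/0.0160156 = 665.1130 → code 665 (floor).
Reconstructed: 2.4503906 V.
Error = 2.4522 − 2.4503906 = 0.00180938 V = 1.809 mV.

1.809 mV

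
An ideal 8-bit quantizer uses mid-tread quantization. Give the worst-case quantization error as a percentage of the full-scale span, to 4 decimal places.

Rounding → worst-case error = ½ LSB = V_FS/2^9, so 100/512 = 0.195312 % of full scale.

0.1953 %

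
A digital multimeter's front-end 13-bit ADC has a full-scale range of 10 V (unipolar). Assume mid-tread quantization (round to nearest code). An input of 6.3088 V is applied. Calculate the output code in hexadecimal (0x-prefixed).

LSB = 10 V / 8192 = 1.221 mV.
(6.3088 − 0) / 0.0012207 = 5168.169 LSBs.
So the output code is 5168.
In hexadecimal (0x-prefixed): 0x1430.

code 0x1430 (decimal 5168)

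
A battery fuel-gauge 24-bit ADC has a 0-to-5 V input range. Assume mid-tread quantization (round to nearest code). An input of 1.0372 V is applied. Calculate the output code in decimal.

LSB = 5 V / 16777216 = 0.30 µV.
Input sits at 3480265.687 steps above V_low.
round(3480265.687) = 3480266.

code 3480266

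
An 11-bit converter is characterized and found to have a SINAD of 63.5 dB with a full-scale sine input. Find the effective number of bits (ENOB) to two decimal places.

ENOB = (SINAD − 1.76) / 6.02 = (63.5 − 1.76)/6.02 = 10.256.

10.26 bits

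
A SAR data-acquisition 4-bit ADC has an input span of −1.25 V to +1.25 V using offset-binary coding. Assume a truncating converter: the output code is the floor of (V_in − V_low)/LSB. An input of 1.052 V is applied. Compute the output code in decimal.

code 14

Full-scale span = 2.5 V; LSB = 2.5/2^4 = 156.250 mV.
(1.052 − (−1.25)) / 0.15625 = 14.733 LSBs.
⌊·⌋(14.733) = 14.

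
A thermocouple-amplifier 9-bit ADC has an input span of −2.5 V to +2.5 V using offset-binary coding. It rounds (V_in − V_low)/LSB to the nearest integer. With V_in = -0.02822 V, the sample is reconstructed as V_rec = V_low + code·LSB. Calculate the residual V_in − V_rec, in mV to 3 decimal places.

1.077 mV

LSB = 5/2^9 = 9.766 mV.
(-0.02822 − (−2.5))/0.00976562 = 253.1103; round gives code 253.
Code 253 maps back to (−2.5) + 253×0.00976562 V = -0.029296875 V.
Difference: 0.00107687 V → 1.077 mV.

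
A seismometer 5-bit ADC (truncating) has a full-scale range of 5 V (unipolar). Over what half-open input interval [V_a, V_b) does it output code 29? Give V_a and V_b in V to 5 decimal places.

LSB = 5/2^5 = 156.250 mV.
V_a = V_low + 29·LSB = 4.53125 V; V_b = V_low + 30·LSB = 4.6875 V.

[4.53125 V, 4.68750 V)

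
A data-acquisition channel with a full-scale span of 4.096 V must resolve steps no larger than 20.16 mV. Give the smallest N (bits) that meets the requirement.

8 bits

Number of steps required ≥ 4.096 V / 20.16 mV = 203.17.
Need 2^N ≥ 203.17; 2^7 = 128, 2^8 = 256.
Minimum N = 8.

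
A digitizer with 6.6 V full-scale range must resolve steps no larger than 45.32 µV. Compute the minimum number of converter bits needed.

Number of steps required ≥ 6.6 V / 45.32 µV = 145631.07.
Need 2^N ≥ 145631.07; 2^17 = 131072, 2^18 = 262144.
Minimum N = 18.

18 bits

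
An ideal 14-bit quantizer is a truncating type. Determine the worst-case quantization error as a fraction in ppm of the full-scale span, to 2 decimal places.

Truncating → worst-case error = 1 LSB = V_FS/2^14, so 1e+06/16384 = 61.0352 ppm of full scale.

61.04 ppm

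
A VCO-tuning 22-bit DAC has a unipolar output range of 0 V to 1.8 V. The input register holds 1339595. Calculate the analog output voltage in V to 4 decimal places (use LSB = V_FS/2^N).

LSB = 1.8 V / 2^22 = 0.43 µV.
V_out = 0 + 1339595 × 4.29153e-07 V = 0.574892 V.

0.5749 V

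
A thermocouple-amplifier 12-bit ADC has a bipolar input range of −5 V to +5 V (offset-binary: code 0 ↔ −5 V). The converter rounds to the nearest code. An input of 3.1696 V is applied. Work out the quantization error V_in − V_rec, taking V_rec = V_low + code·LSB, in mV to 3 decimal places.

0.655 mV

LSB = 10/2^12 = 2.441 mV.
Scaled input = 3346.2682 LSBs, so code = 3346.
Code 3346 maps back to (−5) + 3346×0.00244141 V = 3.1689453 V.
Difference: 0.000654687 V → 0.655 mV.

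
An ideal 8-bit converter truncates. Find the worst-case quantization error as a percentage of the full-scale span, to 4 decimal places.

Truncating → worst-case error = 1 LSB = V_FS/2^8, so 100/256 = 0.390625 % of full scale.

0.3906 %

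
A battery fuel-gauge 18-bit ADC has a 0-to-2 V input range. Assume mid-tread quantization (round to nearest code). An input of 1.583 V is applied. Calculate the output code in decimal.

LSB = 2 V / 262144 = 7.63 µV.
(1.583 − 0) / 7.62939e-06 = 207486.976 LSBs.
So the output code is 207487.

code 207487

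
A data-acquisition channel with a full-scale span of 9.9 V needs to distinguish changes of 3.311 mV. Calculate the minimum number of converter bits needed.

Number of steps required ≥ 9.9 V / 3.311 mV = 2990.03.
Need 2^N ≥ 2990.03; 2^11 = 2048, 2^12 = 4096.
Minimum N = 12.

12 bits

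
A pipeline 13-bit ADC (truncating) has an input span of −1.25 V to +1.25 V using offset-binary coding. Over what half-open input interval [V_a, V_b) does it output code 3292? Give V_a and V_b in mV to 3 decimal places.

[-245.361 mV, -245.056 mV)

LSB = 2.5/2^13 = 305.18 µV.
V_a = V_low + 3292·LSB = -0.245361 V; V_b = V_low + 3293·LSB = -0.245056 V.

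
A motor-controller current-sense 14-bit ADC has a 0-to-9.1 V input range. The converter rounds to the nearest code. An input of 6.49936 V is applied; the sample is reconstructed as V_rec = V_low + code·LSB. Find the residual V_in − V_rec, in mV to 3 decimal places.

-0.164 mV

One LSB is 9.1 V / 16384 = 0.555 mV.
(6.49936 − 0)/0.00055542 = 11701.7049; round gives code 11702.
V_rec = 0 + 11702·0.00055542 = 6.4995239 V.
Difference: -0.000163926 V → -0.164 mV.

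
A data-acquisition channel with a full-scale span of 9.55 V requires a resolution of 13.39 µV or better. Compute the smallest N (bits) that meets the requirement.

Number of steps required ≥ 9.55 V / 13.39 µV = 713218.82.
Need 2^N ≥ 713218.82; 2^19 = 524288, 2^20 = 1048576.
Minimum N = 20.

20 bits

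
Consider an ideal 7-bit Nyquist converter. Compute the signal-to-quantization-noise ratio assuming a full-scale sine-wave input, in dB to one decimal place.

SNR ≈ 6.02·N + 1.76 dB = 6.02·7 + 1.76 = 43.90 dB.

43.9 dB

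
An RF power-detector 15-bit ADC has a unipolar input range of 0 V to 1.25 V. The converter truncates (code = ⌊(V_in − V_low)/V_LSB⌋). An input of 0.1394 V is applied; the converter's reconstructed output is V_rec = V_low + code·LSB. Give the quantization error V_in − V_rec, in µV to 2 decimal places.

Step size: 1.25 V ÷ 2^15 = 38.15 µV.
(V_in − V_low)/LSB = (0.1394 − 0)/3.8147e-05 = 3654.2874 → code 3654 (floor).
Reconstructed: 0.13938904 V.
Difference: 1.09619e-05 V → 10.96 µV.

10.96 µV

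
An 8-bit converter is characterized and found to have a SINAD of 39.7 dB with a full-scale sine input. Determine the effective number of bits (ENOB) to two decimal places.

6.30 bits

ENOB = (SINAD − 1.76) / 6.02 = (39.7 − 1.76)/6.02 = 6.302.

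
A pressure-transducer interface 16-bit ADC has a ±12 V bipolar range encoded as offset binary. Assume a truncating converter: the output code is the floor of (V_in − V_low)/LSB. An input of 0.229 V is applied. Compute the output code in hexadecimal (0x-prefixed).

code 0x8271 (decimal 33393)

With 65536 levels over 24 V, one step is 366.21 µV.
(V_in − V_low)/LSB = (0.229 − (−12)) / 0.000366211 = 33393.323.
⌊·⌋(33393.323) = 33393.
In hexadecimal (0x-prefixed): 0x8271.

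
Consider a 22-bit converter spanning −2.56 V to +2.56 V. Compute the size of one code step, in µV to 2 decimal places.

1.22 µV

Full-scale span = 5.12 V.
LSB = 5.12 / 2^22 = 5.12 / 4194304 = 1.2207e-06 V = 1.22 µV.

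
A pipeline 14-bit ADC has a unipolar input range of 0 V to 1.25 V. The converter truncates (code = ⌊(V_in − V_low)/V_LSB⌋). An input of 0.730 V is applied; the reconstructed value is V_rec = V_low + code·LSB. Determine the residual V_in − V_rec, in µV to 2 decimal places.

Step size: 1.25 V ÷ 2^14 = 76.29 µV.
(V_in − V_low)/LSB = (0.730 − 0)/7.62939e-05 = 9568.2560 → code 9568 (floor).
V_rec = 0 + 9568·7.62939e-05 = 0.72998047 V.
Difference: 1.95313e-05 V → 19.53 µV.

19.53 µV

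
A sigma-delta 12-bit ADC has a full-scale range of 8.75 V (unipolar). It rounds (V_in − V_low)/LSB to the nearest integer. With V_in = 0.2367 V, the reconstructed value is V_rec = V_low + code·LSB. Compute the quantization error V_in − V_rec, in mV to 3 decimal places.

-0.422 mV

One LSB is 8.75 V / 4096 = 2.136 mV.
(V_in − V_low)/LSB = (0.2367 − 0)/0.00213623 = 110.8027 → code 111 (round).
Reconstructed: 0.23712158 V.
V_in − V_rec = -0.000421582 V = -0.422 mV.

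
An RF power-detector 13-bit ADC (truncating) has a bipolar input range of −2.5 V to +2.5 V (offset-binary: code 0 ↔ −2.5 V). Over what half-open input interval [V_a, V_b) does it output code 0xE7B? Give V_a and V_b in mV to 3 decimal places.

LSB = 5/2^13 = 0.610 mV.
Code 0xE7B = 3707 decimal.
V_a = V_low + 3707·LSB = -0.237427 V; V_b = V_low + 3708·LSB = -0.236816 V.

[-237.427 mV, -236.816 mV)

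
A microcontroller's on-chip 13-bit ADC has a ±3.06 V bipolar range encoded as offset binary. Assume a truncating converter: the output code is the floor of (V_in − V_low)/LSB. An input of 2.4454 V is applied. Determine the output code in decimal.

With 8192 levels over 6.12 V, one step is 0.747 mV.
Input sits at 7369.320 steps above V_low.
So the output code is 7369.

code 7369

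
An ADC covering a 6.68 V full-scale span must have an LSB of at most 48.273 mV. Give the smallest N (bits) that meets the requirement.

8 bits

Number of steps required ≥ 6.68 V / 48.273 mV = 138.38.
Need 2^N ≥ 138.38; 2^7 = 128, 2^8 = 256.
Minimum N = 8.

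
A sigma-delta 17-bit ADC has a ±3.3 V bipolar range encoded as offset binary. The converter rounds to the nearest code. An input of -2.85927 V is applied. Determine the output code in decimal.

LSB = 6.6 V / 131072 = 50.35 µV.
(V_in − V_low)/LSB = (-2.85927 − (−3.3)) / 5.0354e-05 = 8752.631.
So the output code is 8753.

code 8753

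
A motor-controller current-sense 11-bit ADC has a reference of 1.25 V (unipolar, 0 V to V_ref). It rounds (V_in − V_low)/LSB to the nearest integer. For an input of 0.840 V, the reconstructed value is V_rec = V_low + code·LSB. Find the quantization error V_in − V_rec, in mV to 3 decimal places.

LSB = 1.25/2^11 = 0.610 mV.
Scaled input = 1376.2560 LSBs, so code = 1376.
Code 1376 maps back to 0 + 1376×0.000610352 V = 0.83984375 V.
Error = 0.840 − 0.83984375 = 0.00015625 V = 0.156 mV.

0.156 mV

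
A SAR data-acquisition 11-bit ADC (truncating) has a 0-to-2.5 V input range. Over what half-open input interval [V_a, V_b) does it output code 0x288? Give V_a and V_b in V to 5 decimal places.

LSB = 2.5/2^11 = 1.221 mV.
Code 0x288 = 648 decimal.
V_a = V_low + 648·LSB = 0.791016 V; V_b = V_low + 649·LSB = 0.792236 V.

[0.79102 V, 0.79224 V)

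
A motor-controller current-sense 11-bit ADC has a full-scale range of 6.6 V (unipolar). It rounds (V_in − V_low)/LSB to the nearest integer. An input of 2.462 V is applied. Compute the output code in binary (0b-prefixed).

Full-scale span = 6.6 V; LSB = 6.6/2^11 = 3.223 mV.
(2.462 − 0) / 0.00322266 = 763.966 LSBs.
So the output code is 764.
In binary (0b-prefixed): 0b1011111100.

code 0b1011111100 (decimal 764)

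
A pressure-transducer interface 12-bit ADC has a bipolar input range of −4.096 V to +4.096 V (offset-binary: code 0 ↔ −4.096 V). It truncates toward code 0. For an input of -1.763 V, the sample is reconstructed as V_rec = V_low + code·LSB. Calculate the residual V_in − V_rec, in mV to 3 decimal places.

1.000 mV

One LSB is 8.192 V / 4096 = 2.000 mV.
(-1.763 − (−4.096))/0.002 = 1166.5000; ⌊·⌋ gives code 1166.
Code 1166 maps back to (−4.096) + 1166×0.002 V = -1.764 V.
Error = -1.763 − (−1.764) = 0.001 V = 1.000 mV.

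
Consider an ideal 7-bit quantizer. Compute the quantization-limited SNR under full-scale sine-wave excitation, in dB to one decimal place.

SNR ≈ 6.02·N + 1.76 dB = 6.02·7 + 1.76 = 43.90 dB.

43.9 dB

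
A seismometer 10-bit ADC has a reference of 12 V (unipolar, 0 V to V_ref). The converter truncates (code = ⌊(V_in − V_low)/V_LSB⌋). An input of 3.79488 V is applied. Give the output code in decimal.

code 323

Full-scale span = 12 V; LSB = 12/2^10 = 11.719 mV.
(3.79488 − 0) / 0.0117188 = 323.830 LSBs.
⌊·⌋(323.830) = 323.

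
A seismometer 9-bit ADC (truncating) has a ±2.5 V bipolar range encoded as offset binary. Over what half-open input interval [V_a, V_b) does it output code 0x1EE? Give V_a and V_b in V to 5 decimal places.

LSB = 5/2^9 = 9.766 mV.
Code 0x1EE = 494 decimal.
V_a = V_low + 494·LSB = 2.32422 V; V_b = V_low + 495·LSB = 2.33398 V.

[2.32422 V, 2.33398 V)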